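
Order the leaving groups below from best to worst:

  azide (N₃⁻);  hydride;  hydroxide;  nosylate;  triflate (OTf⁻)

triflate (OTf⁻) > nosylate > azide (N₃⁻) > hydroxide > hydride

triflate (OTf⁻): pKₐ(CF₃SO₃H (triflic acid)) ≈ -14 — charge spread over three oxygens and a CF₃ group; the premier leaving group in synthesis
nosylate: pKₐ(p-O₂NC₆H₄SO₃H) ≈ -3.5
azide (N₃⁻): pKₐ(HN₃) ≈ 4.7
hydroxide: pKₐ(H₂O) ≈ 15.7
hydride: pKₐ(H₂) ≈ 36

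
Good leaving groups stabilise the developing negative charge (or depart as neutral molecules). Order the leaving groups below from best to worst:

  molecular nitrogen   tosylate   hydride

molecular nitrogen > tosylate > hydride

molecular nitrogen: no meaningful conjugate acid; N₂ departs as an exceptionally stable neutral molecule
tosylate: pKₐ(p-CH₃C₆H₄SO₃H (TsOH)) ≈ -2.8
hydride: pKₐ(H₂) ≈ 36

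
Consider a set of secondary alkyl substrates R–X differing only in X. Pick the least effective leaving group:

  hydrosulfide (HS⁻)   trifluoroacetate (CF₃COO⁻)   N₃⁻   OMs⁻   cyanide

cyanide

OMs⁻: pKₐ(CH₃SO₃H (MsOH)) ≈ -1.9
trifluoroacetate (CF₃COO⁻): pKₐ(CF₃COOH) ≈ 0.2
N₃⁻: pKₐ(HN₃) ≈ 4.7
hydrosulfide (HS⁻): pKₐ(H₂S) ≈ 7
cyanide: pKₐ(HCN) ≈ 9.2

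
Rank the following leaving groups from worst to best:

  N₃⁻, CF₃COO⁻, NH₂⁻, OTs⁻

A good leaving group is a weak base: the lower the pKₐ of its conjugate acid, the more readily it departs.
OTs⁻: pKₐ(p-CH₃C₆H₄SO₃H (TsOH)) ≈ -2.8
CF₃COO⁻: pKₐ(CF₃COOH) ≈ 0.2
N₃⁻: pKₐ(HN₃) ≈ 4.7
NH₂⁻: pKₐ(NH₃) ≈ 38
Listed from poorest to best leaving group as asked.

NH₂⁻ < N₃⁻ < CF₃COO⁻ < OTs⁻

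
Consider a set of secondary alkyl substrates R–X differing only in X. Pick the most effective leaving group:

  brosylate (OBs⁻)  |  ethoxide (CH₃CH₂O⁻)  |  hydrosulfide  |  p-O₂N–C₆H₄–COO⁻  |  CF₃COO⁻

brosylate (OBs⁻)

The more stable X⁻ (or X) is on its own — i.e. the weaker a base it is — the better a leaving group it makes.
brosylate (OBs⁻): pKₐ(p-BrC₆H₄SO₃H) ≈ -2.8
CF₃COO⁻: pKₐ(CF₃COOH) ≈ 0.2
p-O₂N–C₆H₄–COO⁻: pKₐ(p-nitrobenzoic acid) ≈ 3.4
hydrosulfide: pKₐ(H₂S) ≈ 7
ethoxide (CH₃CH₂O⁻): pKₐ(CH₃CH₂OH) ≈ 16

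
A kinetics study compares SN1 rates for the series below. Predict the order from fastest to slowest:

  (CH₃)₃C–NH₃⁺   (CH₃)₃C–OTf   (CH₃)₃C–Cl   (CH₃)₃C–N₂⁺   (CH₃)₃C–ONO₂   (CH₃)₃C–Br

Identical carbon frameworks mean the comparison reduces to leaving-group quality.
Leaving-group ability tracks the stability of the departed species; conjugate-acid pKₐ is the usual yardstick (lower pKₐ → better LG).
(CH₃)₃C–N₂⁺ loses N₂: no meaningful conjugate acid; N₂ departs as an exceptionally stable neutral molecule
(CH₃)₃C–OTf loses OTf⁻: pKₐ(CF₃SO₃H (triflic acid)) ≈ -14
(CH₃)₃C–Br loses Br⁻: pKₐ(HBr) ≈ -9
(CH₃)₃C–Cl loses Cl⁻: pKₐ(HCl) ≈ -7
(CH₃)₃C–ONO₂ loses NO₃⁻: pKₐ(HNO₃) ≈ -1.3
(CH₃)₃C–NH₃⁺ loses NH₃: pKₐ(NH₄⁺) ≈ 9.2

(CH₃)₃C–N₂⁺ > (CH₃)₃C–OTf > (CH₃)₃C–Br > (CH₃)₃C–Cl > (CH₃)₃C–ONO₂ > (CH₃)₃C–NH₃⁺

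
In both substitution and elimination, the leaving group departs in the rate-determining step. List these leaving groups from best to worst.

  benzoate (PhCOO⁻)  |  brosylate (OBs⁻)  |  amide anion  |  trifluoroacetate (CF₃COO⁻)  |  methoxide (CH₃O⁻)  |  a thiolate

brosylate (OBs⁻) > trifluoroacetate (CF₃COO⁻) > benzoate (PhCOO⁻) > a thiolate > methoxide (CH₃O⁻) > amide anion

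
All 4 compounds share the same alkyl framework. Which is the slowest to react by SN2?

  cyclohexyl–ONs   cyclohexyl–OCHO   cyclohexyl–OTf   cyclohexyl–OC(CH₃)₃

Identical carbon frameworks mean the comparison reduces to leaving-group quality.
A good leaving group is a weak base: the lower the pKₐ of its conjugate acid, the more readily it departs.
cyclohexyl–OTf loses OTf⁻: pKₐ(CF₃SO₃H (triflic acid)) ≈ -14
cyclohexyl–ONs loses ONs⁻: pKₐ(p-O₂NC₆H₄SO₃H) ≈ -3.5
cyclohexyl–OCHO loses HCOO⁻: pKₐ(HCOOH) ≈ 3.8
cyclohexyl–OC(CH₃)₃ loses (CH₃)₃CO⁻: pKₐ(t-BuOH) ≈ 18

cyclohexyl–OC(CH₃)₃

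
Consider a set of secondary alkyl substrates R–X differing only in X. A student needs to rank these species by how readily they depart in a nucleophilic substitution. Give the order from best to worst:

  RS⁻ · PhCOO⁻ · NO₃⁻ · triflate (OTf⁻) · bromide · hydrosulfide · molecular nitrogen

molecular nitrogen > triflate (OTf⁻) > bromide > NO₃⁻ > PhCOO⁻ > hydrosulfide > RS⁻

The more stable X⁻ (or X) is on its own — i.e. the weaker a base it is — the better a leaving group it makes.
molecular nitrogen: no meaningful conjugate acid; N₂ departs as an exceptionally stable neutral molecule
triflate (OTf⁻): pKₐ(CF₃SO₃H (triflic acid)) ≈ -14
bromide: pKₐ(HBr) ≈ -9 — weak base; good leaving group
NO₃⁻: pKₐ(HNO₃) ≈ -1.3
PhCOO⁻: pKₐ(C₆H₅COOH) ≈ 4.2 — aryl carboxylate
hydrosulfide: pKₐ(H₂S) ≈ 7 — larger and more polarisable than the oxygen analogue
RS⁻: pKₐ(RSH (a thiol)) ≈ 10.5 — moderately basic; rarely leaves without activation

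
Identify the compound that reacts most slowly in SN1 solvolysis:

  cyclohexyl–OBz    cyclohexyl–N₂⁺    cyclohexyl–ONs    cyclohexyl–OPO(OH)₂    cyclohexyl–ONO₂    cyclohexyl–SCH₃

cyclohexyl–SCH₃

With the same alkyl group throughout, only the leaving group differentiates the rates.
The more stable X⁻ (or X) is on its own — i.e. the weaker a base it is — the better a leaving group it makes.
cyclohexyl–N₂⁺ loses N₂: no meaningful conjugate acid; N₂ departs as an exceptionally stable neutral molecule
cyclohexyl–ONs loses ONs⁻: pKₐ(p-O₂NC₆H₄SO₃H) ≈ -3.5
cyclohexyl–ONO₂ loses NO₃⁻: pKₐ(HNO₃) ≈ -1.3
cyclohexyl–OPO(OH)₂ loses H₂PO₄⁻: pKₐ(H₃PO₄) ≈ 2.1
cyclohexyl–OBz loses PhCOO⁻: pKₐ(C₆H₅COOH) ≈ 4.2
cyclohexyl–SCH₃ loses RS⁻: pKₐ(RSH (a thiol)) ≈ 10.5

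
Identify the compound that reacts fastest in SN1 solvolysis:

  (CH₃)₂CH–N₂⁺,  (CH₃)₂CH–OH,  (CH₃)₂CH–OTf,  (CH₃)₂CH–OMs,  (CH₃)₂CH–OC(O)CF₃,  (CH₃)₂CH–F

(CH₃)₂CH–N₂⁺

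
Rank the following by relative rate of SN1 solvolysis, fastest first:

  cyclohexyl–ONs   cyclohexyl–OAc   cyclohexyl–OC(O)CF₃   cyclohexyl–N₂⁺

With the same alkyl group throughout, only the leaving group differentiates the rates.
The more stable X⁻ (or X) is on its own — i.e. the weaker a base it is — the better a leaving group it makes.
cyclohexyl–N₂⁺ loses N₂: no meaningful conjugate acid; N₂ departs as an exceptionally stable neutral molecule
cyclohexyl–ONs loses ONs⁻: pKₐ(p-O₂NC₆H₄SO₃H) ≈ -3.5
cyclohexyl–OC(O)CF₃ loses CF₃COO⁻: pKₐ(CF₃COOH) ≈ 0.2
cyclohexyl–OAc loses AcO⁻: pKₐ(CH₃COOH) ≈ 4.8

cyclohexyl–N₂⁺ > cyclohexyl–ONs > cyclohexyl–OC(O)CF₃ > cyclohexyl–OAc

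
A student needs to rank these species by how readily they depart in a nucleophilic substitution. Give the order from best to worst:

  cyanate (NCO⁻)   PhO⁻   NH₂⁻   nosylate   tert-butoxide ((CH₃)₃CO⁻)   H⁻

nosylate > cyanate (NCO⁻) > PhO⁻ > tert-butoxide ((CH₃)₃CO⁻) > H⁻ > NH₂⁻

The more stable X⁻ (or X) is on its own — i.e. the weaker a base it is — the better a leaving group it makes.
nosylate: pKₐ(p-O₂NC₆H₄SO₃H) ≈ -3.5
cyanate (NCO⁻): pKₐ(HOCN) ≈ 3.5
PhO⁻: pKₐ(C₆H₅OH (phenol)) ≈ 10
tert-butoxide ((CH₃)₃CO⁻): pKₐ(t-BuOH) ≈ 18
H⁻: pKₐ(H₂) ≈ 36
NH₂⁻: pKₐ(NH₃) ≈ 38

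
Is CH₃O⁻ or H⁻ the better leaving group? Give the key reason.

CH₃O⁻ is the better leaving group.
pKₐ(CH₃OH) ≈ 15.5 versus pKₐ(H₂) ≈ 36: CH₃O⁻ is the much weaker base.
Strong base; alkoxides do not leave unassisted.

CH₃O⁻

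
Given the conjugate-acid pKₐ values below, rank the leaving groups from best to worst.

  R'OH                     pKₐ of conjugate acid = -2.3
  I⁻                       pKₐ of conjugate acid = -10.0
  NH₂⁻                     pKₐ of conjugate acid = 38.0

Lower conjugate-acid pKₐ ⇒ weaker base ⇒ better leaving group.
Sorting by the given values: I⁻ (-10.0), R'OH (-2.3), NH₂⁻ (38.0).

I⁻ > R'OH > NH₂⁻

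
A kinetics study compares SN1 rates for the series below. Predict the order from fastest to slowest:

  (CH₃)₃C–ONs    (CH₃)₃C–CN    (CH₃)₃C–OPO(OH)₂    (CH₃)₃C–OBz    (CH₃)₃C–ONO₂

(CH₃)₃C–ONs > (CH₃)₃C–ONO₂ > (CH₃)₃C–OPO(OH)₂ > (CH₃)₃C–OBz > (CH₃)₃C–CN

With the same alkyl group throughout, only the leaving group differentiates the rates.
A good leaving group is a weak base: the lower the pKₐ of its conjugate acid, the more readily it departs.
(CH₃)₃C–ONs loses ONs⁻: pKₐ(p-O₂NC₆H₄SO₃H) ≈ -3.5
(CH₃)₃C–ONO₂ loses NO₃⁻: pKₐ(HNO₃) ≈ -1.3
(CH₃)₃C–OPO(OH)₂ loses H₂PO₄⁻: pKₐ(H₃PO₄) ≈ 2.1
(CH₃)₃C–OBz loses PhCOO⁻: pKₐ(C₆H₅COOH) ≈ 4.2
(CH₃)₃C–CN loses CN⁻: pKₐ(HCN) ≈ 9.2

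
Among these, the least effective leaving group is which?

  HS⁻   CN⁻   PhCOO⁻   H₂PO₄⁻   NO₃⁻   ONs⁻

Rank by basicity of the departing species: weakest base leaves most easily.
ONs⁻: pKₐ(p-O₂NC₆H₄SO₃H) ≈ -3.5
NO₃⁻: pKₐ(HNO₃) ≈ -1.3
H₂PO₄⁻: pKₐ(H₃PO₄) ≈ 2.1
PhCOO⁻: pKₐ(C₆H₅COOH) ≈ 4.2
HS⁻: pKₐ(H₂S) ≈ 7
CN⁻: pKₐ(HCN) ≈ 9.2

CN⁻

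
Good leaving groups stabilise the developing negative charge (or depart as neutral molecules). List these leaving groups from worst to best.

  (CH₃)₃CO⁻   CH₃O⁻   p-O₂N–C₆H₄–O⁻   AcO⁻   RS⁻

AcO⁻: pKₐ(CH₃COOH) ≈ 4.8
p-O₂N–C₆H₄–O⁻: pKₐ(p-nitrophenol) ≈ 7.2
RS⁻: pKₐ(RSH (a thiol)) ≈ 10.5
CH₃O⁻: pKₐ(CH₃OH) ≈ 15.5
(CH₃)₃CO⁻: pKₐ(t-BuOH) ≈ 18
Reversing gives the worst-to-best order requested.

(CH₃)₃CO⁻ < CH₃O⁻ < RS⁻ < p-O₂N–C₆H₄–O⁻ < AcO⁻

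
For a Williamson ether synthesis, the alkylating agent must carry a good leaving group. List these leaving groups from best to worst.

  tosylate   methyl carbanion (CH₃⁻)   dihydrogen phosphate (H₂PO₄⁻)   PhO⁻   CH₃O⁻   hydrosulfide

tosylate > dihydrogen phosphate (H₂PO₄⁻) > hydrosulfide > PhO⁻ > CH₃O⁻ > methyl carbanion (CH₃⁻)

A good leaving group is a weak base: the lower the pKₐ of its conjugate acid, the more readily it departs.
tosylate: pKₐ(p-CH₃C₆H₄SO₃H (TsOH)) ≈ -2.8
dihydrogen phosphate (H₂PO₄⁻): pKₐ(H₃PO₄) ≈ 2.1
hydrosulfide: pKₐ(H₂S) ≈ 7 — larger and more polarisable than the oxygen analogue
PhO⁻: pKₐ(C₆H₅OH (phenol)) ≈ 10 — resonance into the ring helps, but still a poor LG
CH₃O⁻: pKₐ(CH₃OH) ≈ 15.5
methyl carbanion (CH₃⁻): pKₐ(CH₄) ≈ 48 — unstabilised carbanion; the worst conceivable leaving group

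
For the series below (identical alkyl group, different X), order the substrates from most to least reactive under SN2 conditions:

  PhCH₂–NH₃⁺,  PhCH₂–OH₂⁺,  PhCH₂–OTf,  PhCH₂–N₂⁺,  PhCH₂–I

PhCH₂–N₂⁺ > PhCH₂–OTf > PhCH₂–I > PhCH₂–OH₂⁺ > PhCH₂–NH₃⁺

Identical carbon frameworks mean the comparison reduces to leaving-group quality.
Leaving-group ability tracks the stability of the departed species; conjugate-acid pKₐ is the usual yardstick (lower pKₐ → better LG).
PhCH₂–N₂⁺ loses N₂: no meaningful conjugate acid; N₂ departs as an exceptionally stable neutral molecule
PhCH₂–OTf loses OTf⁻: pKₐ(CF₃SO₃H (triflic acid)) ≈ -14
PhCH₂–I loses I⁻: pKₐ(HI) ≈ -10
PhCH₂–OH₂⁺ loses H₂O: pKₐ(H₃O⁺) ≈ -1.7
PhCH₂–NH₃⁺ loses NH₃: pKₐ(NH₄⁺) ≈ 9.2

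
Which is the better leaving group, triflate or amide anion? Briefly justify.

triflate is the better leaving group.
pKₐ(CF₃SO₃H (triflic acid)) ≈ -14 versus pKₐ(NH₃) ≈ 38: triflate is the much weaker base.
Charge spread over three oxygens and a CF₃ group; the premier leaving group in synthesis.

triflate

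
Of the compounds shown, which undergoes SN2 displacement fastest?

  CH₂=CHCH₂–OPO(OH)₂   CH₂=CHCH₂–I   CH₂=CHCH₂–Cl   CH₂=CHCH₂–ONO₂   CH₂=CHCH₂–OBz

Identical carbon frameworks mean the comparison reduces to leaving-group quality.
Rank by basicity of the departing species: weakest base leaves most easily.
CH₂=CHCH₂–I loses I⁻: pKₐ(HI) ≈ -10
CH₂=CHCH₂–Cl loses Cl⁻: pKₐ(HCl) ≈ -7
CH₂=CHCH₂–ONO₂ loses NO₃⁻: pKₐ(HNO₃) ≈ -1.3
CH₂=CHCH₂–OPO(OH)₂ loses H₂PO₄⁻: pKₐ(H₃PO₄) ≈ 2.1
CH₂=CHCH₂–OBz loses PhCOO⁻: pKₐ(C₆H₅COOH) ≈ 4.2

CH₂=CHCH₂–I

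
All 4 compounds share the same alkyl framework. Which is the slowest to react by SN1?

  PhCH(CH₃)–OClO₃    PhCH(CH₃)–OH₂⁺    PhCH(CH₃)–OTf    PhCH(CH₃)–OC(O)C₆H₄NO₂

PhCH(CH₃)–OC(O)C₆H₄NO₂

Identical carbon frameworks mean the comparison reduces to leaving-group quality.
Rank by basicity of the departing species: weakest base leaves most easily.
PhCH(CH₃)–OTf loses OTf⁻: pKₐ(CF₃SO₃H (triflic acid)) ≈ -14
PhCH(CH₃)–OClO₃ loses ClO₄⁻: pKₐ(HClO₄) ≈ -10
PhCH(CH₃)–OH₂⁺ loses H₂O: pKₐ(H₃O⁺) ≈ -1.7
PhCH(CH₃)–OC(O)C₆H₄NO₂ loses p-O₂N–C₆H₄–COO⁻: pKₐ(p-nitrobenzoic acid) ≈ 3.4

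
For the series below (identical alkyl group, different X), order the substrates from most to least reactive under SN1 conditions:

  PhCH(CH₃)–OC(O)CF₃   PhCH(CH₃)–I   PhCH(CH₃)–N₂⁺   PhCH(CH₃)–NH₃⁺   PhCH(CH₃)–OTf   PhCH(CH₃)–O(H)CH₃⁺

PhCH(CH₃)–N₂⁺ > PhCH(CH₃)–OTf > PhCH(CH₃)–I > PhCH(CH₃)–O(H)CH₃⁺ > PhCH(CH₃)–OC(O)CF₃ > PhCH(CH₃)–NH₃⁺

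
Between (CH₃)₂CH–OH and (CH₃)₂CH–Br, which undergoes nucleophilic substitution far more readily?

From (CH₃)₂CH–OH the departing group would be OH⁻ (pKₐ(H₂O) ≈ 15.7). Strong base; essentially never leaves without prior activation.
From (CH₃)₂CH–Br the leaving group is Br⁻ (pKₐ(HBr) ≈ -9). Weak base; good leaving group.
(In practice (CH₃)₂CH–Br is made from (CH₃)₂CH–OH by treatment with PBr₃, replacing the hydroxyl with bromide.)

(CH₃)₂CH–Br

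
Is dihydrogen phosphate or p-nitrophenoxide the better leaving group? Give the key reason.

dihydrogen phosphate

dihydrogen phosphate is the better leaving group.
pKₐ(H₃PO₄) ≈ 2.1 versus pKₐ(p-nitrophenol) ≈ 7.2: dihydrogen phosphate is the much weaker base.
Moderate base; biological leaving group after further activation.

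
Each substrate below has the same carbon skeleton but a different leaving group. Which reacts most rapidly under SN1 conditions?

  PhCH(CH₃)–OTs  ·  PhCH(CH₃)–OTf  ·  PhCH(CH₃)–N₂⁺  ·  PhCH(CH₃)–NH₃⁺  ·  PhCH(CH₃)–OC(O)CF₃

PhCH(CH₃)–N₂⁺

The skeletons are identical, so relative rate is governed entirely by leaving-group ability.
A good leaving group is a weak base: the lower the pKₐ of its conjugate acid, the more readily it departs.
PhCH(CH₃)–N₂⁺ loses N₂: no meaningful conjugate acid; N₂ departs as an exceptionally stable neutral molecule
PhCH(CH₃)–OTf loses OTf⁻: pKₐ(CF₃SO₃H (triflic acid)) ≈ -14
PhCH(CH₃)–OTs loses OTs⁻: pKₐ(p-CH₃C₆H₄SO₃H (TsOH)) ≈ -2.8
PhCH(CH₃)–OC(O)CF₃ loses CF₃COO⁻: pKₐ(CF₃COOH) ≈ 0.2
PhCH(CH₃)–NH₃⁺ loses NH₃: pKₐ(NH₄⁺) ≈ 9.2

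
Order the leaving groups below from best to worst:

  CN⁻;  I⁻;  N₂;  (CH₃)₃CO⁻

The more stable X⁻ (or X) is on its own — i.e. the weaker a base it is — the better a leaving group it makes.
N₂: no meaningful conjugate acid; N₂ departs as an exceptionally stable neutral molecule
I⁻: pKₐ(HI) ≈ -10
CN⁻: pKₐ(HCN) ≈ 9.2
(CH₃)₃CO⁻: pKₐ(t-BuOH) ≈ 18

N₂ > I⁻ > CN⁻ > (CH₃)₃CO⁻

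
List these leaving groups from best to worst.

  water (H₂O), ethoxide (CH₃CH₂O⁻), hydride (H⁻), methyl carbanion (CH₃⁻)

water (H₂O) > ethoxide (CH₃CH₂O⁻) > hydride (H⁻) > methyl carbanion (CH₃⁻)

Leaving-group ability tracks the stability of the departed species; conjugate-acid pKₐ is the usual yardstick (lower pKₐ → better LG).
water (H₂O): pKₐ(H₃O⁺) ≈ -1.7
ethoxide (CH₃CH₂O⁻): pKₐ(CH₃CH₂OH) ≈ 16
hydride (H⁻): pKₐ(H₂) ≈ 36
methyl carbanion (CH₃⁻): pKₐ(CH₄) ≈ 48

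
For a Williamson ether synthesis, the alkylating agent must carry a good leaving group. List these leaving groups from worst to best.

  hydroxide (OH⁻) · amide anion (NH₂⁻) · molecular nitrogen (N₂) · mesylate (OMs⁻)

amide anion (NH₂⁻) < hydroxide (OH⁻) < mesylate (OMs⁻) < molecular nitrogen (N₂)

A good leaving group is a weak base: the lower the pKₐ of its conjugate acid, the more readily it departs.
molecular nitrogen (N₂): no meaningful conjugate acid; N₂ departs as an exceptionally stable neutral molecule
mesylate (OMs⁻): pKₐ(CH₃SO₃H (MsOH)) ≈ -1.9
hydroxide (OH⁻): pKₐ(H₂O) ≈ 15.7
amide anion (NH₂⁻): pKₐ(NH₃) ≈ 38
Listed from poorest to best leaving group as asked.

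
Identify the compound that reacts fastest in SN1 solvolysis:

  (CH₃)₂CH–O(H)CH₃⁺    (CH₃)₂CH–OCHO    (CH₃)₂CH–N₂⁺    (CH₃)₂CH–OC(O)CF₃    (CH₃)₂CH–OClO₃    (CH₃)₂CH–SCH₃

Identical carbon frameworks mean the comparison reduces to leaving-group quality.
Rank by basicity of the departing species: weakest base leaves most easily.
(CH₃)₂CH–N₂⁺ loses N₂: no meaningful conjugate acid; N₂ departs as an exceptionally stable neutral molecule
(CH₃)₂CH–OClO₃ loses ClO₄⁻: pKₐ(HClO₄) ≈ -10
(CH₃)₂CH–O(H)CH₃⁺ loses R'OH: pKₐ(R'OH₂⁺) ≈ -2.4
(CH₃)₂CH–OC(O)CF₃ loses CF₃COO⁻: pKₐ(CF₃COOH) ≈ 0.2
(CH₃)₂CH–OCHO loses HCOO⁻: pKₐ(HCOOH) ≈ 3.8
(CH₃)₂CH–SCH₃ loses RS⁻: pKₐ(RSH (a thiol)) ≈ 10.5

(CH₃)₂CH–N₂⁺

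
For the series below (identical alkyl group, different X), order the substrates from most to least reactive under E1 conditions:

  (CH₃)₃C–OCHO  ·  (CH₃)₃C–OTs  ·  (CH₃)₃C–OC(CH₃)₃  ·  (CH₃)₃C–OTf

(CH₃)₃C–OTf > (CH₃)₃C–OTs > (CH₃)₃C–OCHO > (CH₃)₃C–OC(CH₃)₃

The skeletons are identical, so relative rate is governed entirely by leaving-group ability.
Rank by basicity of the departing species: weakest base leaves most easily.
(CH₃)₃C–OTf loses OTf⁻: pKₐ(CF₃SO₃H (triflic acid)) ≈ -14
(CH₃)₃C–OTs loses OTs⁻: pKₐ(p-CH₃C₆H₄SO₃H (TsOH)) ≈ -2.8
(CH₃)₃C–OCHO loses HCOO⁻: pKₐ(HCOOH) ≈ 3.8
(CH₃)₃C–OC(CH₃)₃ loses (CH₃)₃CO⁻: pKₐ(t-BuOH) ≈ 18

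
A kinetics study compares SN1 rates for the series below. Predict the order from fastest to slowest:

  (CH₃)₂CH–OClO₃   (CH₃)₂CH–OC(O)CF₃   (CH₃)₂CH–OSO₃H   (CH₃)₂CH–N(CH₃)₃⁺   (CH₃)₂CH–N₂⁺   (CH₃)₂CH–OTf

Same R in every case — rank the leaving groups.
The more stable X⁻ (or X) is on its own — i.e. the weaker a base it is — the better a leaving group it makes.
(CH₃)₂CH–N₂⁺ loses N₂: no meaningful conjugate acid; N₂ departs as an exceptionally stable neutral molecule
(CH₃)₂CH–OTf loses OTf⁻: pKₐ(CF₃SO₃H (triflic acid)) ≈ -14
(CH₃)₂CH–OClO₃ loses ClO₄⁻: pKₐ(HClO₄) ≈ -10
(CH₃)₂CH–OSO₃H loses HSO₄⁻: pKₐ(H₂SO₄) ≈ -3
(CH₃)₂CH–OC(O)CF₃ loses CF₃COO⁻: pKₐ(CF₃COOH) ≈ 0.2
(CH₃)₂CH–N(CH₃)₃⁺ loses NR'₃: pKₐ(R'₃NH⁺) ≈ 10.7

(CH₃)₂CH–N₂⁺ > (CH₃)₂CH–OTf > (CH₃)₂CH–OClO₃ > (CH₃)₂CH–OSO₃H > (CH₃)₂CH–OC(O)CF₃ > (CH₃)₂CH–N(CH₃)₃⁺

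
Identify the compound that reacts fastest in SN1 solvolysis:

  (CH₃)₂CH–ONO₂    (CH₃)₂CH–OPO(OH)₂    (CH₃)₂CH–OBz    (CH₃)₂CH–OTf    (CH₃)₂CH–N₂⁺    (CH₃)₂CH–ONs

(CH₃)₂CH–N₂⁺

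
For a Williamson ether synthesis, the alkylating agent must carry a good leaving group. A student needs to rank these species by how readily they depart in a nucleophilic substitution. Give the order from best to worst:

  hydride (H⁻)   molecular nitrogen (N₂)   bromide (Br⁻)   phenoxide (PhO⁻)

molecular nitrogen (N₂): no meaningful conjugate acid; N₂ departs as an exceptionally stable neutral molecule
bromide (Br⁻): pKₐ(HBr) ≈ -9 — weak base; good leaving group
phenoxide (PhO⁻): pKₐ(C₆H₅OH (phenol)) ≈ 10 — resonance into the ring helps, but still a poor LG
hydride (H⁻): pKₐ(H₂) ≈ 36

molecular nitrogen (N₂) > bromide (Br⁻) > phenoxide (PhO⁻) > hydride (H⁻)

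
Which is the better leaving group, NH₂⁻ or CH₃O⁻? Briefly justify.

CH₃O⁻

CH₃O⁻ is the better leaving group.
pKₐ(CH₃OH) ≈ 15.5 versus pKₐ(NH₃) ≈ 38: CH₃O⁻ is the much weaker base.
Strong base; alkoxides do not leave unassisted.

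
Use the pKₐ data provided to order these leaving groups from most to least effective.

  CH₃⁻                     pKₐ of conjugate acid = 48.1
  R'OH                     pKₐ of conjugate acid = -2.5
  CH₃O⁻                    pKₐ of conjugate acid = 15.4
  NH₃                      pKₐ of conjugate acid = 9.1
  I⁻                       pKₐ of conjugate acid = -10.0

Lower conjugate-acid pKₐ ⇒ weaker base ⇒ better leaving group.
Sorting by the given values: I⁻ (-10.0), R'OH (-2.5), NH₃ (9.1), CH₃O⁻ (15.4), CH₃⁻ (48.1).

I⁻ > R'OH > NH₃ > CH₃O⁻ > CH₃⁻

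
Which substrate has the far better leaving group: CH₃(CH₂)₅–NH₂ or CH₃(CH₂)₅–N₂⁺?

From CH₃(CH₂)₅–NH₂ the departing group would be NH₂⁻ (pKₐ(NH₃) ≈ 38). Extremely strong base; never a leaving group.
From CH₃(CH₂)₅–N₂⁺ the leaving group is N₂ (no meaningful conjugate acid; N₂ departs as an exceptionally stable neutral molecule).
(In practice CH₃(CH₂)₅–N₂⁺ is made from CH₃(CH₂)₅–NH₂ by diazotisation (NaNO₂ / HCl, 0 °C), generating a diazonium salt that expels N₂.)

CH₃(CH₂)₅–N₂⁺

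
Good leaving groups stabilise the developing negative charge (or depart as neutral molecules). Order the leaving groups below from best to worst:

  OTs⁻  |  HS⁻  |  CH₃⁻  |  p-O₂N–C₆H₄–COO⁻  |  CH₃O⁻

Leaving-group ability tracks the stability of the departed species; conjugate-acid pKₐ is the usual yardstick (lower pKₐ → better LG).
OTs⁻: pKₐ(p-CH₃C₆H₄SO₃H (TsOH)) ≈ -2.8 — resonance-delocalised arenesulfonate
p-O₂N–C₆H₄–COO⁻: pKₐ(p-nitrobenzoic acid) ≈ 3.4
HS⁻: pKₐ(H₂S) ≈ 7 — larger and more polarisable than the oxygen analogue
CH₃O⁻: pKₐ(CH₃OH) ≈ 15.5
CH₃⁻: pKₐ(CH₄) ≈ 48

OTs⁻ > p-O₂N–C₆H₄–COO⁻ > HS⁻ > CH₃O⁻ > CH₃⁻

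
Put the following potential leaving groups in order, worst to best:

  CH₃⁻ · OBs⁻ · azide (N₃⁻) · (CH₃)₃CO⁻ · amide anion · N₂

CH₃⁻ < amide anion < (CH₃)₃CO⁻ < azide (N₃⁻) < OBs⁻ < N₂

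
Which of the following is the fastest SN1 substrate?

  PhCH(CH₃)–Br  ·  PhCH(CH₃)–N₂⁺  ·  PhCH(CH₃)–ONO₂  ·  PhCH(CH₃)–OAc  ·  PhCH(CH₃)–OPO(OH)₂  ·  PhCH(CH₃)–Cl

The skeletons are identical, so relative rate is governed entirely by leaving-group ability.
Rank by basicity of the departing species: weakest base leaves most easily.
PhCH(CH₃)–N₂⁺ loses N₂: no meaningful conjugate acid; N₂ departs as an exceptionally stable neutral molecule
PhCH(CH₃)–Br loses Br⁻: pKₐ(HBr) ≈ -9
PhCH(CH₃)–Cl loses Cl⁻: pKₐ(HCl) ≈ -7
PhCH(CH₃)–ONO₂ loses NO₃⁻: pKₐ(HNO₃) ≈ -1.3
PhCH(CH₃)–OPO(OH)₂ loses H₂PO₄⁻: pKₐ(H₃PO₄) ≈ 2.1
PhCH(CH₃)–OAc loses AcO⁻: pKₐ(CH₃COOH) ≈ 4.8

PhCH(CH₃)–N₂⁺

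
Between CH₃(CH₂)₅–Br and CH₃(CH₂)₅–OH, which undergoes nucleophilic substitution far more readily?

From CH₃(CH₂)₅–OH the departing group would be OH⁻ (pKₐ(H₂O) ≈ 15.7). Strong base; essentially never leaves without prior activation.
From CH₃(CH₂)₅–Br the leaving group is Br⁻ (pKₐ(HBr) ≈ -9). Weak base; good leaving group.
(In practice CH₃(CH₂)₅–Br is made from CH₃(CH₂)₅–OH by treatment with PBr₃, replacing the hydroxyl with bromide.)

CH₃(CH₂)₅–Br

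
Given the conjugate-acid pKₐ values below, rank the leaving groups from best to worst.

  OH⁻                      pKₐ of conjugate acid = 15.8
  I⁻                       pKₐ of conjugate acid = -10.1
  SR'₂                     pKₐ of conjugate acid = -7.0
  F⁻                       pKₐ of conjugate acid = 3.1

I⁻ > SR'₂ > F⁻ > OH⁻

Lower conjugate-acid pKₐ ⇒ weaker base ⇒ better leaving group.
Sorting by the given values: I⁻ (-10.1), SR'₂ (-7.0), F⁻ (3.1), OH⁻ (15.8).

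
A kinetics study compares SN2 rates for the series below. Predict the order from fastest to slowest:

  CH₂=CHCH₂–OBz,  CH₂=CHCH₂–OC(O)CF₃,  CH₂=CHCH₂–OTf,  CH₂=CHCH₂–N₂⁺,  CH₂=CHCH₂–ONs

CH₂=CHCH₂–N₂⁺ > CH₂=CHCH₂–OTf > CH₂=CHCH₂–ONs > CH₂=CHCH₂–OC(O)CF₃ > CH₂=CHCH₂–OBz

Same R in every case — rank the leaving groups.
A good leaving group is a weak base: the lower the pKₐ of its conjugate acid, the more readily it departs.
CH₂=CHCH₂–N₂⁺ loses N₂: no meaningful conjugate acid; N₂ departs as an exceptionally stable neutral molecule
CH₂=CHCH₂–OTf loses OTf⁻: pKₐ(CF₃SO₃H (triflic acid)) ≈ -14
CH₂=CHCH₂–ONs loses ONs⁻: pKₐ(p-O₂NC₆H₄SO₃H) ≈ -3.5
CH₂=CHCH₂–OC(O)CF₃ loses CF₃COO⁻: pKₐ(CF₃COOH) ≈ 0.2
CH₂=CHCH₂–OBz loses PhCOO⁻: pKₐ(C₆H₅COOH) ≈ 4.2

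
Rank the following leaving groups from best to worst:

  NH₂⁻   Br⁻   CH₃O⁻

Br⁻ > CH₃O⁻ > NH₂⁻

Leaving-group ability tracks the stability of the departed species; conjugate-acid pKₐ is the usual yardstick (lower pKₐ → better LG).
Br⁻: pKₐ(HBr) ≈ -9
CH₃O⁻: pKₐ(CH₃OH) ≈ 15.5
NH₂⁻: pKₐ(NH₃) ≈ 38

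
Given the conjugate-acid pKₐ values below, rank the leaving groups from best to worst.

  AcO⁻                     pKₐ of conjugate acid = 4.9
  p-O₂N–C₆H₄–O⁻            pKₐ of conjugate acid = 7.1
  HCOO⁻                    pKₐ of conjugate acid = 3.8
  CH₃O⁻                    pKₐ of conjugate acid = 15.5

HCOO⁻ > AcO⁻ > p-O₂N–C₆H₄–O⁻ > CH₃O⁻

Lower conjugate-acid pKₐ ⇒ weaker base ⇒ better leaving group.
Sorting by the given values: HCOO⁻ (3.8), AcO⁻ (4.9), p-O₂N–C₆H₄–O⁻ (7.1), CH₃O⁻ (15.5).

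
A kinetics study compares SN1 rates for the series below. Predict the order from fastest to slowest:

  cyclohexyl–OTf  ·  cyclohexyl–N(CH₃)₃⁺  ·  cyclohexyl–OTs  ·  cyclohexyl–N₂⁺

Same R in every case — rank the leaving groups.
Rank by basicity of the departing species: weakest base leaves most easily.
cyclohexyl–N₂⁺ loses N₂: no meaningful conjugate acid; N₂ departs as an exceptionally stable neutral molecule
cyclohexyl–OTf loses OTf⁻: pKₐ(CF₃SO₃H (triflic acid)) ≈ -14
cyclohexyl–OTs loses OTs⁻: pKₐ(p-CH₃C₆H₄SO₃H (TsOH)) ≈ -2.8
cyclohexyl–N(CH₃)₃⁺ loses NR'₃: pKₐ(R'₃NH⁺) ≈ 10.7

cyclohexyl–N₂⁺ > cyclohexyl–OTf > cyclohexyl–OTs > cyclohexyl–N(CH₃)₃⁺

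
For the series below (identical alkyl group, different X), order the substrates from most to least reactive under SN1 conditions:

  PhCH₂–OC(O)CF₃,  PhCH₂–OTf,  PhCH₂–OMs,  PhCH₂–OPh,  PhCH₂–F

PhCH₂–OTf > PhCH₂–OMs > PhCH₂–OC(O)CF₃ > PhCH₂–F > PhCH₂–OPh

The skeletons are identical, so relative rate is governed entirely by leaving-group ability.
Leaving-group ability tracks the stability of the departed species; conjugate-acid pKₐ is the usual yardstick (lower pKₐ → better LG).
PhCH₂–OTf loses OTf⁻: pKₐ(CF₃SO₃H (triflic acid)) ≈ -14
PhCH₂–OMs loses OMs⁻: pKₐ(CH₃SO₃H (MsOH)) ≈ -1.9
PhCH₂–OC(O)CF₃ loses CF₃COO⁻: pKₐ(CF₃COOH) ≈ 0.2
PhCH₂–F loses F⁻: pKₐ(HF) ≈ 3.2
PhCH₂–OPh loses PhO⁻: pKₐ(C₆H₅OH (phenol)) ≈ 10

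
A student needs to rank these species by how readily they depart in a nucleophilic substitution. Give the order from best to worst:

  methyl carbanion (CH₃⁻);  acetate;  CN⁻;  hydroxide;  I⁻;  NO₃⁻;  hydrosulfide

Leaving-group ability tracks the stability of the departed species; conjugate-acid pKₐ is the usual yardstick (lower pKₐ → better LG).
I⁻: pKₐ(HI) ≈ -10
NO₃⁻: pKₐ(HNO₃) ≈ -1.3 — resonance-delocalised over three oxygens
acetate: pKₐ(CH₃COOH) ≈ 4.8 — resonance-stabilised but still a weak base
hydrosulfide: pKₐ(H₂S) ≈ 7 — larger and more polarisable than the oxygen analogue
CN⁻: pKₐ(HCN) ≈ 9.2
hydroxide: pKₐ(H₂O) ≈ 15.7 — strong base; essentially never leaves without prior activation
methyl carbanion (CH₃⁻): pKₐ(CH₄) ≈ 48 — unstabilised carbanion; the worst conceivable leaving group

I⁻ > NO₃⁻ > acetate > hydrosulfide > CN⁻ > hydroxide > methyl carbanion (CH₃⁻)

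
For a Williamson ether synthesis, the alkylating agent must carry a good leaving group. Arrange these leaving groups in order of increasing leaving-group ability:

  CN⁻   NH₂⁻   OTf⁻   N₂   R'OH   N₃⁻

NH₂⁻ < CN⁻ < N₃⁻ < R'OH < OTf⁻ < N₂

The more stable X⁻ (or X) is on its own — i.e. the weaker a base it is — the better a leaving group it makes.
N₂: no meaningful conjugate acid; N₂ departs as an exceptionally stable neutral molecule
OTf⁻: pKₐ(CF₃SO₃H (triflic acid)) ≈ -14
R'OH: pKₐ(R'OH₂⁺) ≈ -2.4
N₃⁻: pKₐ(HN₃) ≈ 4.7
CN⁻: pKₐ(HCN) ≈ 9.2
NH₂⁻: pKₐ(NH₃) ≈ 38
The question asks for worst first, so the sequence is read in increasing leaving-group ability.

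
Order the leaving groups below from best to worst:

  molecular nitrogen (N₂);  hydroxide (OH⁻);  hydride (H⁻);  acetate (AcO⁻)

The more stable X⁻ (or X) is on its own — i.e. the weaker a base it is — the better a leaving group it makes.
molecular nitrogen (N₂): no meaningful conjugate acid; N₂ departs as an exceptionally stable neutral molecule
acetate (AcO⁻): pKₐ(CH₃COOH) ≈ 4.8
hydroxide (OH⁻): pKₐ(H₂O) ≈ 15.7
hydride (H⁻): pKₐ(H₂) ≈ 36

molecular nitrogen (N₂) > acetate (AcO⁻) > hydroxide (OH⁻) > hydride (H⁻)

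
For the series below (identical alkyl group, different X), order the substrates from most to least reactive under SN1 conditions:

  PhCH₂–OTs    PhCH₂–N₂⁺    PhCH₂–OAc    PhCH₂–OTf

PhCH₂–N₂⁺ > PhCH₂–OTf > PhCH₂–OTs > PhCH₂–OAc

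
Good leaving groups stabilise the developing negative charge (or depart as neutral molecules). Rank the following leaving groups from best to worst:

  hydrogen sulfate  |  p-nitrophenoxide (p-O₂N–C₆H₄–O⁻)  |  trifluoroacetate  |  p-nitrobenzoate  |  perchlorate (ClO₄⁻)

The more stable X⁻ (or X) is on its own — i.e. the weaker a base it is — the better a leaving group it makes.
perchlorate (ClO₄⁻): pKₐ(HClO₄) ≈ -10 — extremely weak base; rarely used for safety reasons
hydrogen sulfate: pKₐ(H₂SO₄) ≈ -3
trifluoroacetate: pKₐ(CF₃COOH) ≈ 0.2 — strongly electron-withdrawing CF₃ stabilises the carboxylate
p-nitrobenzoate: pKₐ(p-nitrobenzoic acid) ≈ 3.4 — electron-withdrawing nitro group stabilises the carboxylate
p-nitrophenoxide (p-O₂N–C₆H₄–O⁻): pKₐ(p-nitrophenol) ≈ 7.2

perchlorate (ClO₄⁻) > hydrogen sulfate > trifluoroacetate > p-nitrobenzoate > p-nitrophenoxide (p-O₂N–C₆H₄–O⁻)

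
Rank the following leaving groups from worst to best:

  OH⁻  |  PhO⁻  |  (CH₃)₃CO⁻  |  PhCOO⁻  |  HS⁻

(CH₃)₃CO⁻ < OH⁻ < PhO⁻ < HS⁻ < PhCOO⁻

The more stable X⁻ (or X) is on its own — i.e. the weaker a base it is — the better a leaving group it makes.
PhCOO⁻: pKₐ(C₆H₅COOH) ≈ 4.2 — aryl carboxylate
HS⁻: pKₐ(H₂S) ≈ 7
PhO⁻: pKₐ(C₆H₅OH (phenol)) ≈ 10
OH⁻: pKₐ(H₂O) ≈ 15.7
(CH₃)₃CO⁻: pKₐ(t-BuOH) ≈ 18
Listed from poorest to best leaving group as asked.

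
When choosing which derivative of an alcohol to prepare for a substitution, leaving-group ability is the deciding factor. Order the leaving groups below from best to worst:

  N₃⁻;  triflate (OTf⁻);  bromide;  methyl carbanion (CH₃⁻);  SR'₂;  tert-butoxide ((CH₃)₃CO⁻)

triflate (OTf⁻) > bromide > SR'₂ > N₃⁻ > tert-butoxide ((CH₃)₃CO⁻) > methyl carbanion (CH₃⁻)

triflate (OTf⁻): pKₐ(CF₃SO₃H (triflic acid)) ≈ -14
bromide: pKₐ(HBr) ≈ -9
SR'₂: pKₐ(R'₂SH⁺) ≈ -7
N₃⁻: pKₐ(HN₃) ≈ 4.7
tert-butoxide ((CH₃)₃CO⁻): pKₐ(t-BuOH) ≈ 18
methyl carbanion (CH₃⁻): pKₐ(CH₄) ≈ 48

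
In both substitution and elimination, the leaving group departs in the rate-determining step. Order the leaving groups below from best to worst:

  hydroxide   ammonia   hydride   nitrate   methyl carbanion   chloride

chloride: pKₐ(HCl) ≈ -7
nitrate: pKₐ(HNO₃) ≈ -1.3
ammonia: pKₐ(NH₄⁺) ≈ 9.2
hydroxide: pKₐ(H₂O) ≈ 15.7 — strong base; essentially never leaves without prior activation
hydride: pKₐ(H₂) ≈ 36
methyl carbanion: pKₐ(CH₄) ≈ 48 — unstabilised carbanion; the worst conceivable leaving group

chloride > nitrate > ammonia > hydroxide > hydride > methyl carbanion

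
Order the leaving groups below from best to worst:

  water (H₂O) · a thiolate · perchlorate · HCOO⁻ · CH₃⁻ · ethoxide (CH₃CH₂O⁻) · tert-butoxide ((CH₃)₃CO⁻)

perchlorate > water (H₂O) > HCOO⁻ > a thiolate > ethoxide (CH₃CH₂O⁻) > tert-butoxide ((CH₃)₃CO⁻) > CH₃⁻

Leaving-group ability tracks the stability of the departed species; conjugate-acid pKₐ is the usual yardstick (lower pKₐ → better LG).
perchlorate: pKₐ(HClO₄) ≈ -10
water (H₂O): pKₐ(H₃O⁺) ≈ -1.7
HCOO⁻: pKₐ(HCOOH) ≈ 3.8
a thiolate: pKₐ(RSH (a thiol)) ≈ 10.5
ethoxide (CH₃CH₂O⁻): pKₐ(CH₃CH₂OH) ≈ 16
tert-butoxide ((CH₃)₃CO⁻): pKₐ(t-BuOH) ≈ 18
CH₃⁻: pKₐ(CH₄) ≈ 48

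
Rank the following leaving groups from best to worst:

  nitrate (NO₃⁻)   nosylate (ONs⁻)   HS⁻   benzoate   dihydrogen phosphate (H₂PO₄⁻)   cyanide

nosylate (ONs⁻): pKₐ(p-O₂NC₆H₄SO₃H) ≈ -3.5
nitrate (NO₃⁻): pKₐ(HNO₃) ≈ -1.3 — resonance-delocalised over three oxygens
dihydrogen phosphate (H₂PO₄⁻): pKₐ(H₃PO₄) ≈ 2.1 — moderate base; biological leaving group after further activation
benzoate: pKₐ(C₆H₅COOH) ≈ 4.2 — aryl carboxylate
HS⁻: pKₐ(H₂S) ≈ 7
cyanide: pKₐ(HCN) ≈ 9.2 — sp carbon stabilises the charge somewhat, but still a poor LG

nosylate (ONs⁻) > nitrate (NO₃⁻) > dihydrogen phosphate (H₂PO₄⁻) > benzoate > HS⁻ > cyanide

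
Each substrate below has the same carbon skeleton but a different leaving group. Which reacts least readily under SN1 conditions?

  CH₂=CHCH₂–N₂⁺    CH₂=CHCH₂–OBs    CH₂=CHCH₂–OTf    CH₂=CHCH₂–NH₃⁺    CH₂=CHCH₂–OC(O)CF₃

Identical carbon frameworks mean the comparison reduces to leaving-group quality.
A good leaving group is a weak base: the lower the pKₐ of its conjugate acid, the more readily it departs.
CH₂=CHCH₂–N₂⁺ loses N₂: no meaningful conjugate acid; N₂ departs as an exceptionally stable neutral molecule
CH₂=CHCH₂–OTf loses OTf⁻: pKₐ(CF₃SO₃H (triflic acid)) ≈ -14
CH₂=CHCH₂–OBs loses OBs⁻: pKₐ(p-BrC₆H₄SO₃H) ≈ -2.8
CH₂=CHCH₂–OC(O)CF₃ loses CF₃COO⁻: pKₐ(CF₃COOH) ≈ 0.2
CH₂=CHCH₂–NH₃⁺ loses NH₃: pKₐ(NH₄⁺) ≈ 9.2

CH₂=CHCH₂–NH₃⁺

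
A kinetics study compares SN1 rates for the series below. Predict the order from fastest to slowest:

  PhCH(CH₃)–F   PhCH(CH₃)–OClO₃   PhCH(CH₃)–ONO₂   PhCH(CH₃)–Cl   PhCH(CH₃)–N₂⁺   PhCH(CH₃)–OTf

With the same alkyl group throughout, only the leaving group differentiates the rates.
The more stable X⁻ (or X) is on its own — i.e. the weaker a base it is — the better a leaving group it makes.
PhCH(CH₃)–N₂⁺ loses N₂: no meaningful conjugate acid; N₂ departs as an exceptionally stable neutral molecule
PhCH(CH₃)–OTf loses OTf⁻: pKₐ(CF₃SO₃H (triflic acid)) ≈ -14
PhCH(CH₃)–OClO₃ loses ClO₄⁻: pKₐ(HClO₄) ≈ -10
PhCH(CH₃)–Cl loses Cl⁻: pKₐ(HCl) ≈ -7
PhCH(CH₃)–ONO₂ loses NO₃⁻: pKₐ(HNO₃) ≈ -1.3
PhCH(CH₃)–F loses F⁻: pKₐ(HF) ≈ 3.2

PhCH(CH₃)–N₂⁺ > PhCH(CH₃)–OTf > PhCH(CH₃)–OClO₃ > PhCH(CH₃)–Cl > PhCH(CH₃)–ONO₂ > PhCH(CH₃)–F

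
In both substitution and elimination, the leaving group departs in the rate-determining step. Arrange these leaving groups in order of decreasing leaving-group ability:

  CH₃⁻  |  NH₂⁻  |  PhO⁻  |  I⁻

I⁻: pKₐ(HI) ≈ -10
PhO⁻: pKₐ(C₆H₅OH (phenol)) ≈ 10
NH₂⁻: pKₐ(NH₃) ≈ 38
CH₃⁻: pKₐ(CH₄) ≈ 48

I⁻ > PhO⁻ > NH₂⁻ > CH₃⁻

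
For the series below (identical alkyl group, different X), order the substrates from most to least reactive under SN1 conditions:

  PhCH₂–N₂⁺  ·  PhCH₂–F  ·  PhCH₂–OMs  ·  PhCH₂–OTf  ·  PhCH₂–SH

PhCH₂–N₂⁺ > PhCH₂–OTf > PhCH₂–OMs > PhCH₂–F > PhCH₂–SH

The skeletons are identical, so relative rate is governed entirely by leaving-group ability.
Leaving-group ability tracks the stability of the departed species; conjugate-acid pKₐ is the usual yardstick (lower pKₐ → better LG).
PhCH₂–N₂⁺ loses N₂: no meaningful conjugate acid; N₂ departs as an exceptionally stable neutral molecule
PhCH₂–OTf loses OTf⁻: pKₐ(CF₃SO₃H (triflic acid)) ≈ -14
PhCH₂–OMs loses OMs⁻: pKₐ(CH₃SO₃H (MsOH)) ≈ -1.9
PhCH₂–F loses F⁻: pKₐ(HF) ≈ 3.2
PhCH₂–SH loses HS⁻: pKₐ(H₂S) ≈ 7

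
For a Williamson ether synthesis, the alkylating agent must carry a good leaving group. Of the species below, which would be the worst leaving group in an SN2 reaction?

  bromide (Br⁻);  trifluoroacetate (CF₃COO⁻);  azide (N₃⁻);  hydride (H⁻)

Rank by basicity of the departing species: weakest base leaves most easily.
bromide (Br⁻): pKₐ(HBr) ≈ -9
trifluoroacetate (CF₃COO⁻): pKₐ(CF₃COOH) ≈ 0.2
azide (N₃⁻): pKₐ(HN₃) ≈ 4.7
hydride (H⁻): pKₐ(H₂) ≈ 36

hydride (H⁻)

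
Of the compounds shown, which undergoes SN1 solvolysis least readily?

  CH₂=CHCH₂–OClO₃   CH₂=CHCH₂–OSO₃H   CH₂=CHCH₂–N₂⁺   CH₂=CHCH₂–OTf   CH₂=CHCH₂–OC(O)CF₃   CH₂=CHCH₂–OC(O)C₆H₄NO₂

CH₂=CHCH₂–OC(O)C₆H₄NO₂

Identical carbon frameworks mean the comparison reduces to leaving-group quality.
Leaving-group ability tracks the stability of the departed species; conjugate-acid pKₐ is the usual yardstick (lower pKₐ → better LG).
CH₂=CHCH₂–N₂⁺ loses N₂: no meaningful conjugate acid; N₂ departs as an exceptionally stable neutral molecule
CH₂=CHCH₂–OTf loses OTf⁻: pKₐ(CF₃SO₃H (triflic acid)) ≈ -14
CH₂=CHCH₂–OClO₃ loses ClO₄⁻: pKₐ(HClO₄) ≈ -10
CH₂=CHCH₂–OSO₃H loses HSO₄⁻: pKₐ(H₂SO₄) ≈ -3
CH₂=CHCH₂–OC(O)CF₃ loses CF₃COO⁻: pKₐ(CF₃COOH) ≈ 0.2
CH₂=CHCH₂–OC(O)C₆H₄NO₂ loses p-O₂N–C₆H₄–COO⁻: pKₐ(p-nitrobenzoic acid) ≈ 3.4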